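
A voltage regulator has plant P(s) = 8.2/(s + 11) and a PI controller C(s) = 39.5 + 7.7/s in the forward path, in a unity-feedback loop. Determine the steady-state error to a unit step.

0

The open loop C(s)P(s) has a pole at the origin (type 1), so the static position error constant is infinite and e_ss = 1/(1+∞) = 0.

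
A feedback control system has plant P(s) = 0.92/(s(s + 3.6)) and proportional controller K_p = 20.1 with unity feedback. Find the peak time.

T_p = 0.804 s

From 1 + K_pP(s) = 0: s² + 3.6s + 18.49 = 0 ⇒ ω_n = 4.3, ζ = 0.4186.
Damped frequency ω_d = ω_n√(1−ζ²) = 3.905 rad/s, so peak time T_p = π/ω_d = 0.804 s.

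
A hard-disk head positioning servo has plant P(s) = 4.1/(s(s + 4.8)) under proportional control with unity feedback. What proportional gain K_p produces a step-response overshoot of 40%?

From %OS = 100·exp(−πζ/√(1−ζ²)) = 40%, ζ = −ln(0.4)/√(π²+ln²(0.4)) = 0.28.
Characteristic equation s² + 4.8s + 4.1K_p = 0 gives ζ = 4.8/(2√(4.1K_p)).
Setting ζ = 0.28: √(4.1K_p) = 4.8/(2·0.28) = 8.571, so K_p = 73.47/4.1 = 17.9.

K_p = 17.9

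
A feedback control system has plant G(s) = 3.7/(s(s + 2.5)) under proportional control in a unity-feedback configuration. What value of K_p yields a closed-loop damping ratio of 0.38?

Closed-loop characteristic equation: s² + 2.5s + K_p·3.7 = 0.
So ω_n = √(3.7K_p) and 2ζω_n = 2.5, giving ζ = 2.5/(2√(3.7K_p)).
Setting ζ = 0.38: √(3.7K_p) = 2.5/(2·0.38) = 3.289, so K_p = 10.82/3.7 = 2.92.

K_p = 2.92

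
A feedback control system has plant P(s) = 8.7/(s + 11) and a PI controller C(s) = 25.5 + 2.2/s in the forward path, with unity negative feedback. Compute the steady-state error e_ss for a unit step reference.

0

The open loop C(s)P(s) has a pole at the origin (type 1), so the static position error constant is infinite and e_ss = 1/(1+∞) = 0.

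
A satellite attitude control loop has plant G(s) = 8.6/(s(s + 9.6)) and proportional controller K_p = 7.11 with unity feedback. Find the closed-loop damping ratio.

1 + K_p·G(s) = 0 gives s² + 9.6s + 61.15 = 0.
So ω_n² = 61.15 ⇒ ω_n = 7.82 rad/s, and ζ = 9.6/(2ω_n) = 0.614.

ζ = 0.614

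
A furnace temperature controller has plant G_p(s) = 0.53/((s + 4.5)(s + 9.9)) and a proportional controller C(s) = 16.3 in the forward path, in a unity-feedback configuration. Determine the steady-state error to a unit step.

The loop is type 0. Static position error constant K_pos = C(0)·G_p(0) = 16.3·0.0119 = 0.1939.
Steady-state error to a unit step: e_ss = 1/(1+K_pos) = 1/1.194 = 0.838.

0.838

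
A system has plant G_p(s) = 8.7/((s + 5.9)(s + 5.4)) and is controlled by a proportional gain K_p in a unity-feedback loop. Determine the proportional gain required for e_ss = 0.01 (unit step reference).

K_p = 363

For a type-0 loop with proportional control, e_ss = 1/(1 + K_p·G_p(0)).
G_p(0) = 0.2731. Require 1/(1 + K_p·0.2731) = 0.01, so 1 + 0.2731·K_p = 100.
K_p = (100 − 1)/0.2731 = 363.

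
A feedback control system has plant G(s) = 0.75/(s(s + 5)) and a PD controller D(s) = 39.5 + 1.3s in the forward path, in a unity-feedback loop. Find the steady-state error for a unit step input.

The open loop D(s)G(s) has a pole at the origin (type 1), so the static position error constant is infinite and e_ss = 1/(1+∞) = 0.

0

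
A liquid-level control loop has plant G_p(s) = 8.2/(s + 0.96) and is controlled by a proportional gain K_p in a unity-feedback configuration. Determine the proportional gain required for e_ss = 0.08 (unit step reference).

K_p = 1.35

The loop is type 0, so e_ss(step) = 1/(1 + K_pos) with K_pos = K_p·G_p(0).
G_p(0) = 8.542. Require 1/(1 + K_p·8.542) = 0.08, so 1 + 8.542·K_p = 12.5.
K_p = (12.5 − 1)/8.542 = 1.35.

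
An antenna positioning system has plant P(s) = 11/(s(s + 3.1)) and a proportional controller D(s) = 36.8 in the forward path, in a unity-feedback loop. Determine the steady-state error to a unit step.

0

The open loop D(s)P(s) has a pole at the origin (type 1), so the static position error constant is infinite and e_ss = 1/(1+∞) = 0.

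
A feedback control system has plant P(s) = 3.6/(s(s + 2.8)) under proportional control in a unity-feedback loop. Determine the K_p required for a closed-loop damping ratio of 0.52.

Closed-loop characteristic equation: s² + 2.8s + K_p·3.6 = 0.
So ω_n = √(3.6K_p) and 2ζω_n = 2.8, giving ζ = 2.8/(2√(3.6K_p)).
Setting ζ = 0.52: √(3.6K_p) = 2.8/(2·0.52) = 2.692, so K_p = 7.249/3.6 = 2.01.

K_p = 2.01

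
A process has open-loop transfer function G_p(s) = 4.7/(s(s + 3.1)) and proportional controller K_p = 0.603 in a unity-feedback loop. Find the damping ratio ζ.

1 + K_p·G_p(s) = 0 gives s² + 3.1s + 2.834 = 0.
So ω_n² = 2.834 ⇒ ω_n = 1.683 rad/s, and ζ = 3.1/(2ω_n) = 0.921.

ζ = 0.921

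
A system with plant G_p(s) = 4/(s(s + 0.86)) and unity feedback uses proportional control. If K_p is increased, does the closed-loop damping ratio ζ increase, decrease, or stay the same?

ζ = 0.86/(2√(4K_p)); increasing K_p raises the denominator, so ζ falls.

decrease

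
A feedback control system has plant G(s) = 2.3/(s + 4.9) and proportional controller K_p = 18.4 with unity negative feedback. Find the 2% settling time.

Closed-loop transfer function: T(s) = K_p·G(s)/(1 + K_p·G(s)) = 42.32/(s + 4.9 + 42.32) = 42.32/(s + 47.22).
Time constant τ = 1/47.22 = 0.02118 s, so the 2% settling time is about 4τ = 0.0847 s.

T_s ≈ 0.0847 s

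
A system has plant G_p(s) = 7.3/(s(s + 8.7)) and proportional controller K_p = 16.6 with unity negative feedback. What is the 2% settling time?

The closed-loop denominator s² + 8.7s + 121.2 gives ω_n = √121.2 = 11.01 and ζ = 8.7/(2ω_n) = 0.3952.
2% settling time T_s ≈ 4/(ζω_n) = 4/4.35 = 0.92 s.

T_s ≈ 0.92 s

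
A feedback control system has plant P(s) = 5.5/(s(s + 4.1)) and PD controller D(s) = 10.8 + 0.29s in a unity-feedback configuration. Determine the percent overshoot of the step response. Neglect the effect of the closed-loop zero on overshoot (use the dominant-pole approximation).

28.7%

Forward path: (10.8 + 0.29s)·5.5/(s(s+4.1)). The closed-loop characteristic equation is s² + (4.1 + 5.5·0.29)s + 5.5·10.8 = 0.
That is s² + 5.695s + 59.4 = 0, so ω_n = 7.707 rad/s and ζ = 5.695/(2·7.707) = 0.3695.
%OS = 100·exp(−πζ/√(1−ζ²)) = 28.7%.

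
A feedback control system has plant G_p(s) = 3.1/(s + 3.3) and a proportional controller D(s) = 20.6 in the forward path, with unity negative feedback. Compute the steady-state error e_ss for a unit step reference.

0.0491

The loop is type 0. Static position error constant K_pos = D(0)·G_p(0) = 20.6·0.9394 = 19.35.
Steady-state error to a unit step: e_ss = 1/(1+K_pos) = 1/20.35 = 0.0491.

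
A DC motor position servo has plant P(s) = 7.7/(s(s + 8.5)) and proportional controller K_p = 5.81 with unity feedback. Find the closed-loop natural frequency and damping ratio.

With unity feedback the closed-loop characteristic equation is s² + 8.5s + 5.81·7.7 = s² + 8.5s + 44.74 = 0.
So ω_n² = 44.74 ⇒ ω_n = 6.689 rad/s, and ζ = 8.5/(2ω_n) = 0.635.

ω_n = 6.69 rad/s, ζ = 0.635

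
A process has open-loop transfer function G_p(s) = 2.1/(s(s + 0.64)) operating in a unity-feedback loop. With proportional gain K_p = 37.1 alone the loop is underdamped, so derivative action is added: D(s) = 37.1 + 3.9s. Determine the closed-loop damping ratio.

ζ = 0.5

Forward path: (37.1 + 3.9s)·2.1/(s(s+0.64)). The closed-loop characteristic equation is s² + (0.64 + 2.1·3.9)s + 2.1·37.1 = 0.
That is s² + 8.83s + 77.91 = 0, so ω_n = 8.827 rad/s and ζ = 8.83/(2·8.827) = 0.5002.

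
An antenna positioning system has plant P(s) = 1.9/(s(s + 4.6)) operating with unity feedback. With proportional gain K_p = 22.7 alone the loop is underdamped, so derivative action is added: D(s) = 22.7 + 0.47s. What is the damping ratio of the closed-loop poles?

Forward path: (22.7 + 0.47s)·1.9/(s(s+4.6)). The closed-loop characteristic equation is s² + (4.6 + 1.9·0.47)s + 1.9·22.7 = 0.
That is s² + 5.493s + 43.13 = 0, so ω_n = 6.567 rad/s and ζ = 5.493/(2·6.567) = 0.4182.

ζ = 0.418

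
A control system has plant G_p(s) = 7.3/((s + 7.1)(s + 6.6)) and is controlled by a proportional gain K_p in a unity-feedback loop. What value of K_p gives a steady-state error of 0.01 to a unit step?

K_p = 635

The loop is type 0, so e_ss(step) = 1/(1 + K_pos) with K_pos = K_p·G_p(0).
G_p(0) = 0.1558. Require 1/(1 + K_p·0.1558) = 0.01, so 1 + 0.1558·K_p = 100.
K_p = (100 − 1)/0.1558 = 635.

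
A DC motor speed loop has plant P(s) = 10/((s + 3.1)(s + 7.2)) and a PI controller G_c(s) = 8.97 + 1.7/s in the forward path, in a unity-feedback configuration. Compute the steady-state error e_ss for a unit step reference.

The open loop G_c(s)P(s) has a pole at the origin (type 1), so the static position error constant is infinite and e_ss = 1/(1+∞) = 0.

0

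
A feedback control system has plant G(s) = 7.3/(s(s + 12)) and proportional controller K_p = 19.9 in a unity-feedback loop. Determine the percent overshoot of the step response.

The closed-loop denominator s² + 12s + 145.3 gives ω_n = √145.3 = 12.05 and ζ = 12/(2ω_n) = 0.4978.
%OS = 100·exp(−πζ/√(1−ζ²)) = 100·exp(−π·0.4978/√0.7522) = 16.5%.

16.5%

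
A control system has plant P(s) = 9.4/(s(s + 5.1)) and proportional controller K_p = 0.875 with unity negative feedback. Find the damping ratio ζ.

ζ = 0.889

With unity feedback the closed-loop characteristic equation is s² + 5.1s + 0.875·9.4 = s² + 5.1s + 8.225 = 0.
So ω_n² = 8.225 ⇒ ω_n = 2.868 rad/s, and ζ = 5.1/(2ω_n) = 0.889.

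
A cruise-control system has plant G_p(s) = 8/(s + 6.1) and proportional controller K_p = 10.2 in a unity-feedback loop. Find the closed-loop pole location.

Closed-loop transfer function: T(s) = K_p·G_p(s)/(1 + K_p·G_p(s)) = 81.6/(s + 6.1 + 81.6) = 81.6/(s + 87.7).
The closed-loop pole is at s = −87.7.

s = -87.7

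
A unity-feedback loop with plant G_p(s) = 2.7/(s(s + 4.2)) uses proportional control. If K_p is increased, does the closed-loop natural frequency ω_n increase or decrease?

ω_n = √(2.7·K_p), which grows with K_p.

increase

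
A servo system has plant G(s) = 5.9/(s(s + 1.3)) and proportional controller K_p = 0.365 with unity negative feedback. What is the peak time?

From 1 + K_pG(s) = 0: s² + 1.3s + 2.154 = 0 ⇒ ω_n = 1.467, ζ = 0.4429.
Damped frequency ω_d = ω_n√(1−ζ²) = 1.316 rad/s, so peak time T_p = π/ω_d = 2.39 s.

T_p = 2.39 s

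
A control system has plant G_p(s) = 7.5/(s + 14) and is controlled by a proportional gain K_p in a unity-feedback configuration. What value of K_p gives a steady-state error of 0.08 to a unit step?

The loop is type 0, so e_ss(step) = 1/(1 + K_pos) with K_pos = K_p·G_p(0).
G_p(0) = 0.5357. Require 1/(1 + K_p·0.5357) = 0.08, so 1 + 0.5357·K_p = 12.5.
K_p = (12.5 − 1)/0.5357 = 21.5.

K_p = 21.5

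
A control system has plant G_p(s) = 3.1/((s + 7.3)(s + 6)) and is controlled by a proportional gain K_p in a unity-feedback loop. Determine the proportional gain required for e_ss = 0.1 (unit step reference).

For a type-0 loop with proportional control, e_ss = 1/(1 + K_p·G_p(0)).
G_p(0) = 0.07078. Require 1/(1 + K_p·0.07078) = 0.1, so 1 + 0.07078·K_p = 10.
K_p = (10 − 1)/0.07078 = 127.

K_p = 127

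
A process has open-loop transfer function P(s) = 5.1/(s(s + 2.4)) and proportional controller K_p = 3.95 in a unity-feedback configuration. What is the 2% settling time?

Closed-loop characteristic equation: s² + 2.4s + 20.14 = 0, so ω_n = 4.488 rad/s and ζ = 2.4/(2·4.488) = 0.2674.
2% settling time T_s ≈ 4/(ζω_n) = 4/1.2 = 3.33 s.

T_s ≈ 3.33 s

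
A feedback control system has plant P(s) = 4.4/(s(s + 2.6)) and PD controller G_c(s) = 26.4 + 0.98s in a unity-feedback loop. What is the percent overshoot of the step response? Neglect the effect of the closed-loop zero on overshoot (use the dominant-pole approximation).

Forward path: (26.4 + 0.98s)·4.4/(s(s+2.6)). The closed-loop characteristic equation is s² + (2.6 + 4.4·0.98)s + 4.4·26.4 = 0.
That is s² + 6.912s + 116.2 = 0, so ω_n = 10.78 rad/s and ζ = 6.912/(2·10.78) = 0.3207.
%OS = 100·exp(−πζ/√(1−ζ²)) = 34.5%.

34.5%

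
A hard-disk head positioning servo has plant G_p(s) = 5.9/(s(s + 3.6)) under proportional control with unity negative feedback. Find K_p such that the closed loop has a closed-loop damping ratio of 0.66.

K_p = 1.26

Closed-loop characteristic equation: s² + 3.6s + K_p·5.9 = 0.
So ω_n = √(5.9K_p) and 2ζω_n = 3.6, giving ζ = 3.6/(2√(5.9K_p)).
Setting ζ = 0.66: √(5.9K_p) = 3.6/(2·0.66) = 2.727, so K_p = 7.438/5.9 = 1.26.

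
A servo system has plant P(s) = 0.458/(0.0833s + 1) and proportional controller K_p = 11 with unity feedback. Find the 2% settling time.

T_s ≈ 0.0552 s

Closed loop: T(s) = K_p·P/(1+K_p·P) = 5.038/(0.0833s + 1 + 5.038), with pole at s = −(1 + 5.038)/0.0833 = −72.48.
τ = 1/72.48 = 0.0138 s, so 2% settling time ≈ 4τ = 0.0552 s.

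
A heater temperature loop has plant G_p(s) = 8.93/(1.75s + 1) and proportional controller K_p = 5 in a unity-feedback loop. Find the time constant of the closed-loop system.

Closed loop: T(s) = K_p·G_p/(1+K_p·G_p) = 44.65/(1.75s + 1 + 44.65), with pole at s = −(1 + 44.65)/1.75 = −26.09.
Closed-loop time constant τ = 1/26.09 = 0.0383 s.

τ = 0.0383 s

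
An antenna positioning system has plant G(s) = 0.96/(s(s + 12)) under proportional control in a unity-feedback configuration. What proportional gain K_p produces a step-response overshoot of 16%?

From %OS = 100·exp(−πζ/√(1−ζ²)) = 16%, ζ = −ln(0.16)/√(π²+ln²(0.16)) = 0.5039.
Characteristic equation s² + 12s + 0.96K_p = 0 gives ζ = 12/(2√(0.96K_p)).
Setting ζ = 0.5039: √(0.96K_p) = 12/(2·0.5039) = 11.91, so K_p = 141.8/0.96 = 148.

K_p = 148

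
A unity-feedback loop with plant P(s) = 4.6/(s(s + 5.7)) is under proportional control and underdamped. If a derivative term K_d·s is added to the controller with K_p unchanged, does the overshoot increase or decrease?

With PD the characteristic equation becomes s² + (a + K·K_d)s + K·K_p = 0; the damping term grows, ζ rises, overshoot falls.

decrease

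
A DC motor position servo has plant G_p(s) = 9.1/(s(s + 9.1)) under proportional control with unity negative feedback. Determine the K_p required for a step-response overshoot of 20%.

From %OS = 100·exp(−πζ/√(1−ζ²)) = 20%, ζ = −ln(0.2)/√(π²+ln²(0.2)) = 0.4559.
Characteristic equation s² + 9.1s + 9.1K_p = 0 gives ζ = 9.1/(2√(9.1K_p)).
Setting ζ = 0.4559: √(9.1K_p) = 9.1/(2·0.4559) = 9.979, so K_p = 99.58/9.1 = 10.9.

K_p = 10.9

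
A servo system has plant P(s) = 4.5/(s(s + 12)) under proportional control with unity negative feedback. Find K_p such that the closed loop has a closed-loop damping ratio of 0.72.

Closed-loop characteristic equation: s² + 12s + K_p·4.5 = 0.
So ω_n = √(4.5K_p) and 2ζω_n = 12, giving ζ = 12/(2√(4.5K_p)).
Setting ζ = 0.72: √(4.5K_p) = 12/(2·0.72) = 8.333, so K_p = 69.44/4.5 = 15.4.

K_p = 15.4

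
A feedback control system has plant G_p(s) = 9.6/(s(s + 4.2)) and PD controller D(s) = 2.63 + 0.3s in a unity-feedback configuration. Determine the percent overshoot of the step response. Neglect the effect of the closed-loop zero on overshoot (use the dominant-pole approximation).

4.42%

Forward path: (2.63 + 0.3s)·9.6/(s(s+4.2)). The closed-loop characteristic equation is s² + (4.2 + 9.6·0.3)s + 9.6·2.63 = 0.
That is s² + 7.08s + 25.25 = 0, so ω_n = 5.025 rad/s and ζ = 7.08/(2·5.025) = 0.7045.
%OS = 100·exp(−πζ/√(1−ζ²)) = 4.42%.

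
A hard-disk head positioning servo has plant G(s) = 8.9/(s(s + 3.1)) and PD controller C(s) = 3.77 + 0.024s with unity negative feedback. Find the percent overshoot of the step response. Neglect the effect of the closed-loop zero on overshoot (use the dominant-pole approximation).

Forward path: (3.77 + 0.024s)·8.9/(s(s+3.1)). The closed-loop characteristic equation is s² + (3.1 + 8.9·0.024)s + 8.9·3.77 = 0.
That is s² + 3.314s + 33.55 = 0, so ω_n = 5.792 rad/s and ζ = 3.314/(2·5.792) = 0.286.
%OS = 100·exp(−πζ/√(1−ζ²)) = 39.2%.

39.2%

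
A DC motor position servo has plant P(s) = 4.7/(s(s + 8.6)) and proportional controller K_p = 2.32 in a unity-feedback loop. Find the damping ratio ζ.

1 + K_p·P(s) = 0 gives s² + 8.6s + 10.9 = 0.
Matching s² + 2ζω_n s + ω_n²: ω_n = √10.9 = 3.302 rad/s and 2ζω_n = 8.6, so ζ = 8.6/(2·3.302) = 1.3.

ζ = 1.3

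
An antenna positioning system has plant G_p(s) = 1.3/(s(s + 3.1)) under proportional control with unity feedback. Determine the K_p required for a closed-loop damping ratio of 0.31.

Closed-loop characteristic equation: s² + 3.1s + K_p·1.3 = 0.
So ω_n = √(1.3K_p) and 2ζω_n = 3.1, giving ζ = 3.1/(2√(1.3K_p)).
Setting ζ = 0.31: √(1.3K_p) = 3.1/(2·0.31) = 5, so K_p = 25/1.3 = 19.2.

K_p = 19.2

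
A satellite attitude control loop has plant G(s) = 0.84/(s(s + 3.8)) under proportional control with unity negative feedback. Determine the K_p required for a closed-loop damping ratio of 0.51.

K_p = 16.5

Closed-loop characteristic equation: s² + 3.8s + K_p·0.84 = 0.
So ω_n = √(0.84K_p) and 2ζω_n = 3.8, giving ζ = 3.8/(2√(0.84K_p)).
Setting ζ = 0.51: √(0.84K_p) = 3.8/(2·0.51) = 3.725, so K_p = 13.88/0.84 = 16.5.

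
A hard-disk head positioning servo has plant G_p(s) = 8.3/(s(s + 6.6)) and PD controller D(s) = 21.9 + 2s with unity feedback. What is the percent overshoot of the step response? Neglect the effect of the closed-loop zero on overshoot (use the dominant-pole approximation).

0.497%

Forward path: (21.9 + 2s)·8.3/(s(s+6.6)). The closed-loop characteristic equation is s² + (6.6 + 8.3·2)s + 8.3·21.9 = 0.
That is s² + 23.2s + 181.8 = 0, so ω_n = 13.48 rad/s and ζ = 23.2/(2·13.48) = 0.8604.
%OS = 100·exp(−πζ/√(1−ζ²)) = 0.497%.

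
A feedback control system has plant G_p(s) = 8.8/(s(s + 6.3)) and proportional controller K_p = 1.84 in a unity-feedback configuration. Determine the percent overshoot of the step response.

From 1 + K_pG_p(s) = 0: s² + 6.3s + 16.19 = 0 ⇒ ω_n = 4.024, ζ = 0.7828.
%OS = 100·exp(−πζ/√(1−ζ²)) = 100·exp(−π·0.7828/√0.3872) = 1.92%.

1.92%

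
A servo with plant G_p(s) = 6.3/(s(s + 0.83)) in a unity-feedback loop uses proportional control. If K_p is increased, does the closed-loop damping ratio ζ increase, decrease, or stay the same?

ζ = 0.83/(2√(6.3K_p)); increasing K_p raises the denominator, so ζ falls.

decrease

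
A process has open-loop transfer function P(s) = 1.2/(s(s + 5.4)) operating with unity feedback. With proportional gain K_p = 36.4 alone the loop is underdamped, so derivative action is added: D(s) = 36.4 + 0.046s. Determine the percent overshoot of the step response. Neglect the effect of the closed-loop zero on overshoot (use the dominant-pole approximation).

24.1%

Forward path: (36.4 + 0.046s)·1.2/(s(s+5.4)). The closed-loop characteristic equation is s² + (5.4 + 1.2·0.046)s + 1.2·36.4 = 0.
That is s² + 5.455s + 43.68 = 0, so ω_n = 6.609 rad/s and ζ = 5.455/(2·6.609) = 0.4127.
%OS = 100·exp(−πζ/√(1−ζ²)) = 24.1%.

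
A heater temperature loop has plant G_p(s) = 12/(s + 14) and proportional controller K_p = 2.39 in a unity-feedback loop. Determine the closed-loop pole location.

Closed-loop transfer function: T(s) = K_p·G_p(s)/(1 + K_p·G_p(s)) = 28.68/(s + 14 + 28.68) = 28.68/(s + 42.68).
The closed-loop pole is at s = −42.68.

s = -42.68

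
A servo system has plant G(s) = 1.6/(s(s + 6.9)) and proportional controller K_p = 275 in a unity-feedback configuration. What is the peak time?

From 1 + K_pG(s) = 0: s² + 6.9s + 440 = 0 ⇒ ω_n = 20.98, ζ = 0.1645.
Damped frequency ω_d = ω_n√(1−ζ²) = 20.69 rad/s, so peak time T_p = π/ω_d = 0.152 s.

T_p = 0.152 s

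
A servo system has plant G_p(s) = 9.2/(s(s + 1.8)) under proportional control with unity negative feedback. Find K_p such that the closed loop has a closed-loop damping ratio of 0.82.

K_p = 0.131

Closed-loop characteristic equation: s² + 1.8s + K_p·9.2 = 0.
So ω_n = √(9.2K_p) and 2ζω_n = 1.8, giving ζ = 1.8/(2√(9.2K_p)).
Setting ζ = 0.82: √(9.2K_p) = 1.8/(2·0.82) = 1.098, so K_p = 1.205/9.2 = 0.131.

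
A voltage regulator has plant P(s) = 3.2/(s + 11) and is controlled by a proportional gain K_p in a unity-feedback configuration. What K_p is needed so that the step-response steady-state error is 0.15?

Steady-state error for a unit step on this type-0 loop is 1/(1 + K_p·P(0)).
P(0) = 0.2909. Require 1/(1 + K_p·0.2909) = 0.15, so 1 + 0.2909·K_p = 6.667.
K_p = (6.667 − 1)/0.2909 = 19.5.

K_p = 19.5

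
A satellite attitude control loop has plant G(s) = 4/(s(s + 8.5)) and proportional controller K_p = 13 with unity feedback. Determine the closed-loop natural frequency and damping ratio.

ω_n = 7.21 rad/s, ζ = 0.589

The closed-loop denominator is s(s+8.5) + 13·4 = s² + 8.5s + 52.
Matching s² + 2ζω_n s + ω_n²: ω_n = √52 = 7.211 rad/s and 2ζω_n = 8.5, so ζ = 8.5/(2·7.211) = 0.589.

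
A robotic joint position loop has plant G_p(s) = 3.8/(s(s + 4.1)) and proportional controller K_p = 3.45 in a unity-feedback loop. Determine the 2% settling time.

The closed-loop denominator s² + 4.1s + 13.11 gives ω_n = √13.11 = 3.621 and ζ = 4.1/(2ω_n) = 0.5662.
2% settling time T_s ≈ 4/(ζω_n) = 4/2.05 = 1.95 s.

T_s ≈ 1.95 s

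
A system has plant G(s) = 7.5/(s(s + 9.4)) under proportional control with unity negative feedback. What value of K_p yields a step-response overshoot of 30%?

From %OS = 100·exp(−πζ/√(1−ζ²)) = 30%, ζ = −ln(0.3)/√(π²+ln²(0.3)) = 0.3579.
Characteristic equation s² + 9.4s + 7.5K_p = 0 gives ζ = 9.4/(2√(7.5K_p)).
Setting ζ = 0.3579: √(7.5K_p) = 9.4/(2·0.3579) = 13.13, so K_p = 172.5/7.5 = 23.

K_p = 23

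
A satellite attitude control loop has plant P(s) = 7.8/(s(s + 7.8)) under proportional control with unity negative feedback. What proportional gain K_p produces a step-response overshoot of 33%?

From %OS = 100·exp(−πζ/√(1−ζ²)) = 33%, ζ = −ln(0.33)/√(π²+ln²(0.33)) = 0.3328.
Characteristic equation s² + 7.8s + 7.8K_p = 0 gives ζ = 7.8/(2√(7.8K_p)).
Setting ζ = 0.3328: √(7.8K_p) = 7.8/(2·0.3328) = 11.72, so K_p = 137.3/7.8 = 17.6.

K_p = 17.6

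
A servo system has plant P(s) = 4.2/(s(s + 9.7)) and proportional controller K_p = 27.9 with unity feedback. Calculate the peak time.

T_p = 0.325 s

Closed-loop characteristic equation: s² + 9.7s + 117.2 = 0, so ω_n = 10.82 rad/s and ζ = 9.7/(2·10.82) = 0.448.
Damped frequency ω_d = ω_n√(1−ζ²) = 9.678 rad/s, so peak time T_p = π/ω_d = 0.325 s.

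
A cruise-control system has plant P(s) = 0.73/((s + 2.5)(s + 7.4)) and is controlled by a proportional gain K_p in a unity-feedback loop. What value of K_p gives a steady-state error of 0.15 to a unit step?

K_p = 144

Steady-state error for a unit step on this type-0 loop is 1/(1 + K_p·P(0)).
P(0) = 0.03946. Require 1/(1 + K_p·0.03946) = 0.15, so 1 + 0.03946·K_p = 6.667.
K_p = (6.667 − 1)/0.03946 = 144.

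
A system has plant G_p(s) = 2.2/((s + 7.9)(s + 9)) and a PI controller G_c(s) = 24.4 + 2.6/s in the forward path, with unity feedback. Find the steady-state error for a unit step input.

The open loop G_c(s)G_p(s) has a pole at the origin (type 1), so the static position error constant is infinite and e_ss = 1/(1+∞) = 0.

0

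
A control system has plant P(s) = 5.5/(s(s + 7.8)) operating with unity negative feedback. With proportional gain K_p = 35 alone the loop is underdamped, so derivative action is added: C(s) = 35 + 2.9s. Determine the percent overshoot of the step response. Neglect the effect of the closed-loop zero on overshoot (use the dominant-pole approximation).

0.552%

Forward path: (35 + 2.9s)·5.5/(s(s+7.8)). The closed-loop characteristic equation is s² + (7.8 + 5.5·2.9)s + 5.5·35 = 0.
That is s² + 23.75s + 192.5 = 0, so ω_n = 13.87 rad/s and ζ = 23.75/(2·13.87) = 0.8559.
%OS = 100·exp(−πζ/√(1−ζ²)) = 0.552%.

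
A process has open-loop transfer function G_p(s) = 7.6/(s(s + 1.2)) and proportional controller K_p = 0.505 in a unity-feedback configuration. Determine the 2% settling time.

From 1 + K_pG_p(s) = 0: s² + 1.2s + 3.838 = 0 ⇒ ω_n = 1.959, ζ = 0.3063.
2% settling time T_s ≈ 4/(ζω_n) = 4/0.6 = 6.67 s.

T_s ≈ 6.67 s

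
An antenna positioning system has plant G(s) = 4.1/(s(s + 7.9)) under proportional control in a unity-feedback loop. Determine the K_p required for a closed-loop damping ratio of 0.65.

K_p = 9.01

Closed-loop characteristic equation: s² + 7.9s + K_p·4.1 = 0.
So ω_n = √(4.1K_p) and 2ζω_n = 7.9, giving ζ = 7.9/(2√(4.1K_p)).
Setting ζ = 0.65: √(4.1K_p) = 7.9/(2·0.65) = 6.077, so K_p = 36.93/4.1 = 9.01.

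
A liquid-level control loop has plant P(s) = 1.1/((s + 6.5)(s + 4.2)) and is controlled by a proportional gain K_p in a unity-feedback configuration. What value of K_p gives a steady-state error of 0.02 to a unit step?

The loop is type 0, so e_ss(step) = 1/(1 + K_pos) with K_pos = K_p·P(0).
P(0) = 0.04029. Require 1/(1 + K_p·0.04029) = 0.02, so 1 + 0.04029·K_p = 50.
K_p = (50 − 1)/0.04029 = 1220.

K_p = 1220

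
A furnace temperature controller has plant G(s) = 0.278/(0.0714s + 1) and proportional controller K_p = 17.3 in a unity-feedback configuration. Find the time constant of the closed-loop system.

τ = 0.0123 s

Closed loop: T(s) = K_p·G/(1+K_p·G) = 4.809/(0.0714s + 1 + 4.809), with pole at s = −(1 + 4.809)/0.0714 = −81.36.
Closed-loop time constant τ = 1/81.36 = 0.0123 s.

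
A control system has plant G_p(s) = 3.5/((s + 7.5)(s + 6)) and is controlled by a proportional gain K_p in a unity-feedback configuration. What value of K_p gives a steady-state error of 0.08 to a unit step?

For a type-0 loop with proportional control, e_ss = 1/(1 + K_p·G_p(0)).
G_p(0) = 0.07778. Require 1/(1 + K_p·0.07778) = 0.08, so 1 + 0.07778·K_p = 12.5.
K_p = (12.5 − 1)/0.07778 = 148.

K_p = 148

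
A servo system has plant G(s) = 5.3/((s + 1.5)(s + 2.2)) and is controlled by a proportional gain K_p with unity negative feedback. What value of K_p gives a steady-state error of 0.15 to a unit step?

K_p = 3.53

The loop is type 0, so e_ss(step) = 1/(1 + K_pos) with K_pos = K_p·G(0).
G(0) = 1.606. Require 1/(1 + K_p·1.606) = 0.15, so 1 + 1.606·K_p = 6.667.
K_p = (6.667 − 1)/1.606 = 3.53.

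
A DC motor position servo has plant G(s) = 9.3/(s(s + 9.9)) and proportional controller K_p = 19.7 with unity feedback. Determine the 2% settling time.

T_s ≈ 0.808 s

Closed-loop characteristic equation: s² + 9.9s + 183.2 = 0, so ω_n = 13.54 rad/s and ζ = 9.9/(2·13.54) = 0.3657.
2% settling time T_s ≈ 4/(ζω_n) = 4/4.95 = 0.808 s.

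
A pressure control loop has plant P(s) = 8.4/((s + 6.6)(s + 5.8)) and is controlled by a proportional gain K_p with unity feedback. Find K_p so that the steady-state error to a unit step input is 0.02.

K_p = 223

Steady-state error for a unit step on this type-0 loop is 1/(1 + K_p·P(0)).
P(0) = 0.2194. Require 1/(1 + K_p·0.2194) = 0.02, so 1 + 0.2194·K_p = 50.
K_p = (50 − 1)/0.2194 = 223.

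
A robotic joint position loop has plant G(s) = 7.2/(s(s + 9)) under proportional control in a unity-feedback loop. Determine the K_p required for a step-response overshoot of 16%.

From %OS = 100·exp(−πζ/√(1−ζ²)) = 16%, ζ = −ln(0.16)/√(π²+ln²(0.16)) = 0.5039.
Characteristic equation s² + 9s + 7.2K_p = 0 gives ζ = 9/(2√(7.2K_p)).
Setting ζ = 0.5039: √(7.2K_p) = 9/(2·0.5039) = 8.931, so K_p = 79.76/7.2 = 11.1.

K_p = 11.1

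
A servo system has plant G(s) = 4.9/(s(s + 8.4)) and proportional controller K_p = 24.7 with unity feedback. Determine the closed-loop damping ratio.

1 + K_p·G(s) = 0 gives s² + 8.4s + 121 = 0.
Matching s² + 2ζω_n s + ω_n²: ω_n = √121 = 11 rad/s and 2ζω_n = 8.4, so ζ = 8.4/(2·11) = 0.382.

ζ = 0.382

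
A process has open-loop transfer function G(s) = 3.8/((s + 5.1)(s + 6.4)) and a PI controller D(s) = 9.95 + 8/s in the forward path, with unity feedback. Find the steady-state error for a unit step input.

The open loop D(s)G(s) has a pole at the origin (type 1), so the static position error constant is infinite and e_ss = 1/(1+∞) = 0.

0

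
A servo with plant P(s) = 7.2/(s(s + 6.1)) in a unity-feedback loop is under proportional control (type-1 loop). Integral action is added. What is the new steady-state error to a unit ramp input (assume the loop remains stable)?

The integrator raises the loop to type 2, so K_v → ∞ and e_ss to a ramp is zero.

0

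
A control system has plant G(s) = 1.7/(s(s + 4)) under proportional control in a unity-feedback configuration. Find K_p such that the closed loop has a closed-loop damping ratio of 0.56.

Closed-loop characteristic equation: s² + 4s + K_p·1.7 = 0.
So ω_n = √(1.7K_p) and 2ζω_n = 4, giving ζ = 4/(2√(1.7K_p)).
Setting ζ = 0.56: √(1.7K_p) = 4/(2·0.56) = 3.571, so K_p = 12.76/1.7 = 7.5.

K_p = 7.5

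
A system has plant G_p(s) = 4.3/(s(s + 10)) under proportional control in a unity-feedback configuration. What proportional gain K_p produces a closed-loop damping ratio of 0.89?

Closed-loop characteristic equation: s² + 10s + K_p·4.3 = 0.
So ω_n = √(4.3K_p) and 2ζω_n = 10, giving ζ = 10/(2√(4.3K_p)).
Setting ζ = 0.89: √(4.3K_p) = 10/(2·0.89) = 5.618, so K_p = 31.56/4.3 = 7.34.

K_p = 7.34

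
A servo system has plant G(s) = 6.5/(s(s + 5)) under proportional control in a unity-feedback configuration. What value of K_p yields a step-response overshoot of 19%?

From %OS = 100·exp(−πζ/√(1−ζ²)) = 19%, ζ = −ln(0.19)/√(π²+ln²(0.19)) = 0.4673.
Characteristic equation s² + 5s + 6.5K_p = 0 gives ζ = 5/(2√(6.5K_p)).
Setting ζ = 0.4673: √(6.5K_p) = 5/(2·0.4673) = 5.349, so K_p = 28.62/6.5 = 4.4.

K_p = 4.4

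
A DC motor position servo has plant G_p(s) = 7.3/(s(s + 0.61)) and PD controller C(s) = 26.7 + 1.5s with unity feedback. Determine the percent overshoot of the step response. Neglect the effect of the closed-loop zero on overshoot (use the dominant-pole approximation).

Forward path: (26.7 + 1.5s)·7.3/(s(s+0.61)). The closed-loop characteristic equation is s² + (0.61 + 7.3·1.5)s + 7.3·26.7 = 0.
That is s² + 11.56s + 194.9 = 0, so ω_n = 13.96 rad/s and ζ = 11.56/(2·13.96) = 0.414.
%OS = 100·exp(−πζ/√(1−ζ²)) = 24%.

24%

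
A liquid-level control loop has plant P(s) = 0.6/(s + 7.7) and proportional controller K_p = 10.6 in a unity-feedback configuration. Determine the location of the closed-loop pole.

Closed-loop transfer function: T(s) = K_p·P(s)/(1 + K_p·P(s)) = 6.36/(s + 7.7 + 6.36) = 6.36/(s + 14.06).
The closed-loop pole is at s = −14.06.

s = -14.06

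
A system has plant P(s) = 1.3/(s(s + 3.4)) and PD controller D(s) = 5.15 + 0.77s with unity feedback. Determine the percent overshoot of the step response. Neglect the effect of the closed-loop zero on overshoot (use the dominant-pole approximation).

Forward path: (5.15 + 0.77s)·1.3/(s(s+3.4)). The closed-loop characteristic equation is s² + (3.4 + 1.3·0.77)s + 1.3·5.15 = 0.
That is s² + 4.401s + 6.695 = 0, so ω_n = 2.587 rad/s and ζ = 4.401/(2·2.587) = 0.8504.
%OS = 100·exp(−πζ/√(1−ζ²)) = 0.623%.

0.623%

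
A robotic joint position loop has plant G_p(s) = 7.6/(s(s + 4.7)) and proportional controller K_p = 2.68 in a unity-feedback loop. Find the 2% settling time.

T_s ≈ 1.7 s

From 1 + K_pG_p(s) = 0: s² + 4.7s + 20.37 = 0 ⇒ ω_n = 4.513, ζ = 0.5207.
2% settling time T_s ≈ 4/(ζω_n) = 4/2.35 = 1.7 s.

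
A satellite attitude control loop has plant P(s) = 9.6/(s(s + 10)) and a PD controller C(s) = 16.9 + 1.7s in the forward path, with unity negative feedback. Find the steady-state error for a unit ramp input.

0.0616

The loop has one pole at the origin (type 1). Velocity error constant K_v = lim_{s→0} s·C(s)P(s) = 16.9·9.6/10 = 16.22.
Steady-state error to a unit ramp: e_ss = 1/K_v = 0.0616.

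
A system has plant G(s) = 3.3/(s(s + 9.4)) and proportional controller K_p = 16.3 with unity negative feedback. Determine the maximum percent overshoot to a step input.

The closed-loop denominator s² + 9.4s + 53.79 gives ω_n = √53.79 = 7.334 and ζ = 9.4/(2ω_n) = 0.6408.
%OS = 100·exp(−πζ/√(1−ζ²)) = 100·exp(−π·0.6408/√0.5893) = 7.26%.

7.26%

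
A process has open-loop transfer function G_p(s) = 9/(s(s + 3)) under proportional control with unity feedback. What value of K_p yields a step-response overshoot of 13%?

K_p = 0.843

From %OS = 100·exp(−πζ/√(1−ζ²)) = 13%, ζ = −ln(0.13)/√(π²+ln²(0.13)) = 0.5446.
Characteristic equation s² + 3s + 9K_p = 0 gives ζ = 3/(2√(9K_p)).
Setting ζ = 0.5446: √(9K_p) = 3/(2·0.5446) = 2.754, so K_p = 7.585/9 = 0.843.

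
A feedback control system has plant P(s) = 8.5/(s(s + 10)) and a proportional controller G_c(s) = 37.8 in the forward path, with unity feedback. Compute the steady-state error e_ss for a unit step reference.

0

The open loop G_c(s)P(s) has a pole at the origin (type 1), so the static position error constant is infinite and e_ss = 1/(1+∞) = 0.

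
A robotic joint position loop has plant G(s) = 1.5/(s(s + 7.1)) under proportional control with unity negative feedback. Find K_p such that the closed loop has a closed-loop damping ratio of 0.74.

Closed-loop characteristic equation: s² + 7.1s + K_p·1.5 = 0.
So ω_n = √(1.5K_p) and 2ζω_n = 7.1, giving ζ = 7.1/(2√(1.5K_p)).
Setting ζ = 0.74: √(1.5K_p) = 7.1/(2·0.74) = 4.797, so K_p = 23.01/1.5 = 15.3.

K_p = 15.3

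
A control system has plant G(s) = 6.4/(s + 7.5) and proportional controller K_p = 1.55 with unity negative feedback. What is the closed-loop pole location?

Closed-loop transfer function: T(s) = K_p·G(s)/(1 + K_p·G(s)) = 9.92/(s + 7.5 + 9.92) = 9.92/(s + 17.42).
The closed-loop pole is at s = −17.42.

s = -17.42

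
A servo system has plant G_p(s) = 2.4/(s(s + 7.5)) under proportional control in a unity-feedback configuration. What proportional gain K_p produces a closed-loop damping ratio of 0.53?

Closed-loop characteristic equation: s² + 7.5s + K_p·2.4 = 0.
So ω_n = √(2.4K_p) and 2ζω_n = 7.5, giving ζ = 7.5/(2√(2.4K_p)).
Setting ζ = 0.53: √(2.4K_p) = 7.5/(2·0.53) = 7.075, so K_p = 50.06/2.4 = 20.9.

K_p = 20.9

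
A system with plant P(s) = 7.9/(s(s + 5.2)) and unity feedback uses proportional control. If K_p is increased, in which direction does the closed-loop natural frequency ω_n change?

increase

ω_n = √(7.9·K_p), which grows with K_p.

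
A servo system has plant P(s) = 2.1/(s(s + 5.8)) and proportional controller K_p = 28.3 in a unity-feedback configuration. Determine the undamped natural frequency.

ω_n = 7.71 rad/s

With unity feedback the closed-loop characteristic equation is s² + 5.8s + 28.3·2.1 = s² + 5.8s + 59.43 = 0.
Matching s² + 2ζω_n s + ω_n²: ω_n = √59.43 = 7.709 rad/s and 2ζω_n = 5.8, so ζ = 5.8/(2·7.709) = 0.376.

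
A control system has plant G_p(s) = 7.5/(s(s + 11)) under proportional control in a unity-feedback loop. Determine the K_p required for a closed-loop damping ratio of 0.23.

K_p = 76.2

Closed-loop characteristic equation: s² + 11s + K_p·7.5 = 0.
So ω_n = √(7.5K_p) and 2ζω_n = 11, giving ζ = 11/(2√(7.5K_p)).
Setting ζ = 0.23: √(7.5K_p) = 11/(2·0.23) = 23.91, so K_p = 571.8/7.5 = 76.2.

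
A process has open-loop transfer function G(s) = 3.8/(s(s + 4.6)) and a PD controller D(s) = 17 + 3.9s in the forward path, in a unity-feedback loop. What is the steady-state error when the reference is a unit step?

0

The open loop D(s)G(s) has a pole at the origin (type 1), so the static position error constant is infinite and e_ss = 1/(1+∞) = 0.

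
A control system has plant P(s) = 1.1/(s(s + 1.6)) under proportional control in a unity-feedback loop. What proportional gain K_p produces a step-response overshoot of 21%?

From %OS = 100·exp(−πζ/√(1−ζ²)) = 21%, ζ = −ln(0.21)/√(π²+ln²(0.21)) = 0.4449.
Characteristic equation s² + 1.6s + 1.1K_p = 0 gives ζ = 1.6/(2√(1.1K_p)).
Setting ζ = 0.4449: √(1.1K_p) = 1.6/(2·0.4449) = 1.798, so K_p = 3.233/1.1 = 2.94.

K_p = 2.94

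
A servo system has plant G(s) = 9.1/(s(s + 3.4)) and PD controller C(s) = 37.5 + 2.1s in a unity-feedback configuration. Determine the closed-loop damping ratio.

Forward path: (37.5 + 2.1s)·9.1/(s(s+3.4)). The closed-loop characteristic equation is s² + (3.4 + 9.1·2.1)s + 9.1·37.5 = 0.
That is s² + 22.51s + 341.2 = 0, so ω_n = 18.47 rad/s and ζ = 22.51/(2·18.47) = 0.6093.

ζ = 0.609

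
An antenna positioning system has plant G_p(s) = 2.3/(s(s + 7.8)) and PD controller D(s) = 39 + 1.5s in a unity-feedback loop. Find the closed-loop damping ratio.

Forward path: (39 + 1.5s)·2.3/(s(s+7.8)). The closed-loop characteristic equation is s² + (7.8 + 2.3·1.5)s + 2.3·39 = 0.
That is s² + 11.25s + 89.7 = 0, so ω_n = 9.471 rad/s and ζ = 11.25/(2·9.471) = 0.5939.

ζ = 0.594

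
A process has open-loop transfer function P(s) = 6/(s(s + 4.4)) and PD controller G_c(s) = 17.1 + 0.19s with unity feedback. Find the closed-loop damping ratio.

ζ = 0.273

Forward path: (17.1 + 0.19s)·6/(s(s+4.4)). The closed-loop characteristic equation is s² + (4.4 + 6·0.19)s + 6·17.1 = 0.
That is s² + 5.54s + 102.6 = 0, so ω_n = 10.13 rad/s and ζ = 5.54/(2·10.13) = 0.2735.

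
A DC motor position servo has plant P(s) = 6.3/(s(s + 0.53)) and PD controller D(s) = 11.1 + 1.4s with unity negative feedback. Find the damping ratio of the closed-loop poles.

Forward path: (11.1 + 1.4s)·6.3/(s(s+0.53)). The closed-loop characteristic equation is s² + (0.53 + 6.3·1.4)s + 6.3·11.1 = 0.
That is s² + 9.35s + 69.93 = 0, so ω_n = 8.362 rad/s and ζ = 9.35/(2·8.362) = 0.559.

ζ = 0.559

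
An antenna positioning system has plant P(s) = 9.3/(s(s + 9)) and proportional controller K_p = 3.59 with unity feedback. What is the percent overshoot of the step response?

2.02%

From 1 + K_pP(s) = 0: s² + 9s + 33.39 = 0 ⇒ ω_n = 5.778, ζ = 0.7788.
%OS = 100·exp(−πζ/√(1−ζ²)) = 100·exp(−π·0.7788/√0.3935) = 2.02%.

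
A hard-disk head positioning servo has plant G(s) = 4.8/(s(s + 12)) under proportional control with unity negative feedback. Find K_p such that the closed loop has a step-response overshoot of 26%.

K_p = 48.3

From %OS = 100·exp(−πζ/√(1−ζ²)) = 26%, ζ = −ln(0.26)/√(π²+ln²(0.26)) = 0.3941.
Characteristic equation s² + 12s + 4.8K_p = 0 gives ζ = 12/(2√(4.8K_p)).
Setting ζ = 0.3941: √(4.8K_p) = 12/(2·0.3941) = 15.23, so K_p = 231.8/4.8 = 48.3.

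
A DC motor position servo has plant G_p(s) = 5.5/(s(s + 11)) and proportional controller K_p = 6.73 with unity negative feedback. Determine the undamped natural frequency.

The closed-loop denominator is s(s+11) + 6.73·5.5 = s² + 11s + 37.02.
So ω_n² = 37.02 ⇒ ω_n = 6.084 rad/s, and ζ = 11/(2ω_n) = 0.904.

ω_n = 6.08 rad/s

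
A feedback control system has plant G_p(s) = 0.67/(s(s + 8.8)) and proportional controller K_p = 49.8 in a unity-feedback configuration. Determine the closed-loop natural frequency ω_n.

ω_n = 5.78 rad/s

With unity feedback the closed-loop characteristic equation is s² + 8.8s + 49.8·0.67 = s² + 8.8s + 33.37 = 0.
So ω_n² = 33.37 ⇒ ω_n = 5.776 rad/s, and ζ = 8.8/(2ω_n) = 0.762.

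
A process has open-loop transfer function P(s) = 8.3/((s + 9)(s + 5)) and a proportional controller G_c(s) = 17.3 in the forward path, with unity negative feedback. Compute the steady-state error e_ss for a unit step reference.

The loop is type 0. Static position error constant K_pos = G_c(0)·P(0) = 17.3·0.1844 = 3.191.
Steady-state error to a unit step: e_ss = 1/(1+K_pos) = 1/4.191 = 0.239.

0.239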